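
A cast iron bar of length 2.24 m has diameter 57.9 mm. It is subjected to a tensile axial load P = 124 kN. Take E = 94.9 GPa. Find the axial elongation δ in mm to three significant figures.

A = 2633 mm².
δ_mech = NL/(AE) = 124000·2240/(2633·94900) = 1.112 mm.

1.11 mm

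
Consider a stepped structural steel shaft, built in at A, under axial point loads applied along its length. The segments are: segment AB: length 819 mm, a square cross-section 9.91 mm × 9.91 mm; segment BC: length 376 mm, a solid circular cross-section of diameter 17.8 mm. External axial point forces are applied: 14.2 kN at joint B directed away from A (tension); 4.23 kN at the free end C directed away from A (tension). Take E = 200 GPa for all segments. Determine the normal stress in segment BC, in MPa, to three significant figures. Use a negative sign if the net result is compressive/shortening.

Internal axial forces (sectioning from the free end, tension +): N_BC = 4.23 kN, N_AB = 18.43 kN.
A_BC = 248.8 mm².
σ_BC = N_BC/A_BC = 4230/248.8 = 17 MPa.

17.0 MPa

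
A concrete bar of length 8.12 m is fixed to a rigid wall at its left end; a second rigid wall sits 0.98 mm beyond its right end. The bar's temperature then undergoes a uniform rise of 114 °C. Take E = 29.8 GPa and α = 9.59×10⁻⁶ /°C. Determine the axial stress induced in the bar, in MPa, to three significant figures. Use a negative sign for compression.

Free thermal expansion αLΔT = 9.59e-6 · 8120 · 114 = 8.877 mm.
The walls engage after the gap closes; constrained expansion = 8.877 − 0.98 = 7.897 mm.
The walls impose strain ε = −(7.897)/8120 = -9.7257e-04; σ = Eε = 29800 · -9.7257e-04 = -28.98 MPa.

-29.0 MPa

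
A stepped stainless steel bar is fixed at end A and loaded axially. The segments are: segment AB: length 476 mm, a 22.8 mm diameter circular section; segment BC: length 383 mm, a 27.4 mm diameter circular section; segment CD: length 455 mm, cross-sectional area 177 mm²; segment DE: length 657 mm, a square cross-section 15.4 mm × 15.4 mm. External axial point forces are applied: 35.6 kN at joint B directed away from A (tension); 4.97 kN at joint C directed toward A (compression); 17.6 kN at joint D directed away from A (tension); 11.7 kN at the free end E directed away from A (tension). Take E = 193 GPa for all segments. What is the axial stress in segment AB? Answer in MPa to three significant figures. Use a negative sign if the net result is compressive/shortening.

147 MPa

Internal axial forces (sectioning from the free end, tension +): N_DE = 11.7 kN, N_CD = 29.3 kN, N_BC = 24.33 kN, N_AB = 59.93 kN.
A_AB = 408.3 mm².
σ_AB = N_AB/A_AB = 59930/408.3 = 146.8 MPa.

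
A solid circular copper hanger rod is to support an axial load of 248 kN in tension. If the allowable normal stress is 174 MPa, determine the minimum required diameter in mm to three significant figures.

42.6 mm

Required area A ≥ P/σ_allow = 248000/174 = 1425 mm².
For a solid circular section, d ≥ √(4A/π) = 42.6 mm.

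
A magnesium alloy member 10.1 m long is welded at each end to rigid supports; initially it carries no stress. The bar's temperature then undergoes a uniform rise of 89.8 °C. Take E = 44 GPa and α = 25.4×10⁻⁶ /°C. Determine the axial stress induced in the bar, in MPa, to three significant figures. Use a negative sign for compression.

Free thermal expansion αLΔT = 25.4e-6 · 10100 · 89.8 = 23.04 mm.
The walls impose strain ε = −(23.04)/10100 = -2.2809e-03; σ = Eε = 44000 · -2.2809e-03 = -100.4 MPa.

-100 MPa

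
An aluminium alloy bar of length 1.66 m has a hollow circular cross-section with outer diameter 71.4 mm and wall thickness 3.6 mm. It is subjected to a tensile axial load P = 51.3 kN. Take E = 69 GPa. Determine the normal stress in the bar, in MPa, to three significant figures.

66.9 MPa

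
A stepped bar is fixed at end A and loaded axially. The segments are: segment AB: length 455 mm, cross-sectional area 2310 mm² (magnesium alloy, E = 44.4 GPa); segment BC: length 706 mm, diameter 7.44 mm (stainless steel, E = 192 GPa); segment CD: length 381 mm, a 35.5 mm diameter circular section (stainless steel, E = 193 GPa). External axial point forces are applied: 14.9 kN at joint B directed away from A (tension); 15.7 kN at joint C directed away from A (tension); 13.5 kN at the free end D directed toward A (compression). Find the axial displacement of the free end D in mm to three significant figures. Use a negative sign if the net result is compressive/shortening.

0.235 mm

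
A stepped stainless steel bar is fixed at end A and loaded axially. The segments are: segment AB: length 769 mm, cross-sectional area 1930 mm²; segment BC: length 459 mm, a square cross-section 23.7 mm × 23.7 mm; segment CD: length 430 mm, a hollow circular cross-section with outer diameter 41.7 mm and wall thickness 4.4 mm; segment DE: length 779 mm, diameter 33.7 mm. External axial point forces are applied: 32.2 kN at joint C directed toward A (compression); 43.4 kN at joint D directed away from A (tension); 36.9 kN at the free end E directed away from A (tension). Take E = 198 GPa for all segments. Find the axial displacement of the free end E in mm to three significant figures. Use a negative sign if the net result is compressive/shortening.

Internal axial forces (sectioning from the free end, tension +): N_DE = 36.9 kN, N_CD = 80.3 kN, N_BC = 48.1 kN, N_AB = 48.1 kN.
A_BC = 561.7 mm².
A_CD = 515.6 mm².
A_DE = 892 mm².
δ_AB = 48100·769/(1930·198000) = 0.09679 mm
δ_BC = 48100·459/(561.7·198000) = 0.1985 mm
δ_CD = 80300·430/(515.6·198000) = 0.3382 mm
δ_DE = 36900·779/(892·198000) = 0.1628 mm
δ = Σδ_i = 0.7963 mm.

0.796 mm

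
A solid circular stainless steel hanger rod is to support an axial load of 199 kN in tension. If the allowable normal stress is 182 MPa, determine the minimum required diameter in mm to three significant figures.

37.3 mm

Required area A ≥ P/σ_allow = 199000/182 = 1093 mm².
For a solid circular section, d ≥ √(4A/π) = 37.31 mm.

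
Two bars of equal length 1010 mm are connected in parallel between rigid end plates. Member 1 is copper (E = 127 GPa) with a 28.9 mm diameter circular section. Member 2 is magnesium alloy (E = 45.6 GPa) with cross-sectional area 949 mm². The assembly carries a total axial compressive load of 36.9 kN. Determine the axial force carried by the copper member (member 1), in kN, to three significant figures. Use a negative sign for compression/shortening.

-24.3 kN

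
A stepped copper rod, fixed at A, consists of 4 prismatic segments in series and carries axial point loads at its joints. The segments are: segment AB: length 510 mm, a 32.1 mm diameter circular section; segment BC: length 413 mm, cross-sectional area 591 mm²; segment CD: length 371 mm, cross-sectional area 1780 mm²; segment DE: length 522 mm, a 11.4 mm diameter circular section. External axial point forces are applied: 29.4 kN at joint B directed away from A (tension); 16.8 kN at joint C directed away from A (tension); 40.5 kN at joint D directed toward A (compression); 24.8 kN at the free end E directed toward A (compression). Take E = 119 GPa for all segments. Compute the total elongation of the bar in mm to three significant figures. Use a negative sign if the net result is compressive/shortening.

-1.57 mm

Internal axial forces (sectioning from the free end, tension +): N_DE = -24.8 kN, N_CD = -65.3 kN, N_BC = -48.5 kN, N_AB = -19.1 kN.
A_AB = 809.3 mm².
A_DE = 102.1 mm².
δ_AB = -19100·510/(809.3·119000) = -0.1011 mm
δ_BC = -48500·413/(591·119000) = -0.2848 mm
δ_CD = -65300·371/(1780·119000) = -0.1144 mm
δ_DE = -24800·522/(102.1·119000) = -1.066 mm
δ = Σδ_i = -1.566 mm.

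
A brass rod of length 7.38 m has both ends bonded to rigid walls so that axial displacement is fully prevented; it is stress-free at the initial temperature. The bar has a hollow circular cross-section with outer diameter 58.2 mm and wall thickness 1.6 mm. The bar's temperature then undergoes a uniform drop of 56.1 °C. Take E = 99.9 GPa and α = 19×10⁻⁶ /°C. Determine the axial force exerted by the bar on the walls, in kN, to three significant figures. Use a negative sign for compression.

30.3 kN

Free thermal expansion αLΔT = 19e-6 · 7380 · -56.1 = -7.866 mm.
The walls impose strain ε = −(-7.866)/7380 = 1.0659e-03; σ = Eε = 99900 · 1.0659e-03 = 106.5 MPa.
Wall reaction R = σ·A = 106.5·284.5 = 30290 N = 30.29 kN.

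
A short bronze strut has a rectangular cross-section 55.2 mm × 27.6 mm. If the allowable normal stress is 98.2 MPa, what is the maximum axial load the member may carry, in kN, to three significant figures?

A = 1524 mm².
P_max = σ_allow · A = 98.2 · 1524 = 149600 N = 149.6 kN.

150 kN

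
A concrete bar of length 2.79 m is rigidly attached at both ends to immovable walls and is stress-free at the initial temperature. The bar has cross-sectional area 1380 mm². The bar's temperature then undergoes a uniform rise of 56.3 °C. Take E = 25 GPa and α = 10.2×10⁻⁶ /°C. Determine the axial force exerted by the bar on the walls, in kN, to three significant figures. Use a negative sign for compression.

-19.8 kN

Free thermal expansion αLΔT = 10.2e-6 · 2790 · 56.3 = 1.602 mm.
The walls impose strain ε = −(1.602)/2790 = -5.7426e-04; σ = Eε = 25000 · -5.7426e-04 = -14.36 MPa.
Wall reaction R = σ·A = -14.36·1380 = -19810 N = -19.81 kN.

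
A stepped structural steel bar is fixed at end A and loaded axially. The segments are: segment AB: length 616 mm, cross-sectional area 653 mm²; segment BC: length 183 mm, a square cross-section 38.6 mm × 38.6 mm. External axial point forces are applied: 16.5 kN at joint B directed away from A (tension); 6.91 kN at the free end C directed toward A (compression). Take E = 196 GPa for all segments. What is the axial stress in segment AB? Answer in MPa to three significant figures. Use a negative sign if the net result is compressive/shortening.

Internal axial forces (sectioning from the free end, tension +): N_BC = -6.91 kN, N_AB = 9.59 kN.
σ_AB = N_AB/A_AB = 9590/653 = 14.69 MPa.

14.7 MPa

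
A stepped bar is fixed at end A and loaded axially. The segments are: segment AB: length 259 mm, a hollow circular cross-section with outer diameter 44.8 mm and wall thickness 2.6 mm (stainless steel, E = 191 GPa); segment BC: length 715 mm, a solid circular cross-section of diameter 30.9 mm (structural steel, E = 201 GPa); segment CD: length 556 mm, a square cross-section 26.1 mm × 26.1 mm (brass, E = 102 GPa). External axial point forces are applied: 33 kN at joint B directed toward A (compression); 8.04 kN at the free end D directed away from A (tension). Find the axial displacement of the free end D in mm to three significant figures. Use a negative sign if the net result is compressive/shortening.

Internal axial forces (sectioning from the free end, tension +): N_CD = 8.04 kN, N_BC = 8.04 kN, N_AB = -24.96 kN.
A_AB = 344.7 mm².
A_BC = 749.9 mm².
A_CD = 681.2 mm².
δ_AB = -24960·259/(344.7·191000) = -0.09819 mm
δ_BC = 8040·715/(749.9·201000) = 0.03814 mm
δ_CD = 8040·556/(681.2·102000) = 0.06434 mm
δ = Σδ_i = 0.004282 mm.

0.00428 mm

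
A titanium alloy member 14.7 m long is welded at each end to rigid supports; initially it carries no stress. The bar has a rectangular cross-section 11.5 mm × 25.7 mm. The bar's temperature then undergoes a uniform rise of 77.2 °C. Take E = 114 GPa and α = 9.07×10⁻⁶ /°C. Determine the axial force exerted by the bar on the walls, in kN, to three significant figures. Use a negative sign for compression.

-23.6 kN

Free thermal expansion αLΔT = 9.07e-6 · 14700 · 77.2 = 10.29 mm.
The walls impose strain ε = −(10.29)/14700 = -7.0020e-04; σ = Eε = 114000 · -7.0020e-04 = -79.82 MPa.
Wall reaction R = σ·A = -79.82·295.6 = -23590 N = -23.59 kN.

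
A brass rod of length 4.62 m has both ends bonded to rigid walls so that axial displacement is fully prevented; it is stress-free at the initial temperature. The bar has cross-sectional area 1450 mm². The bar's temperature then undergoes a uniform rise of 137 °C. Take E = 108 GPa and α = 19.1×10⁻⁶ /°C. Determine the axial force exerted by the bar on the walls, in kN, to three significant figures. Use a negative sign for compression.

Free thermal expansion αLΔT = 19.1e-6 · 4620 · 137 = 12.09 mm.
The walls impose strain ε = −(12.09)/4620 = -2.6167e-03; σ = Eε = 108000 · -2.6167e-03 = -282.6 MPa.
Wall reaction R = σ·A = -282.6·1450 = -409800 N = -409.8 kN.

-410 kN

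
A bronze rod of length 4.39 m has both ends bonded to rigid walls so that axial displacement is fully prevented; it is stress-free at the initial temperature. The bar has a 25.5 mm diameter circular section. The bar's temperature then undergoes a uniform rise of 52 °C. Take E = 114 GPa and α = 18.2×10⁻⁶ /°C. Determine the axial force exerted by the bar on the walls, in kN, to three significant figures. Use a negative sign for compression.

-55.1 kN

Free thermal expansion αLΔT = 18.2e-6 · 4390 · 52 = 4.155 mm.
The walls impose strain ε = −(4.155)/4390 = -9.4640e-04; σ = Eε = 114000 · -9.4640e-04 = -107.9 MPa.
Wall reaction R = σ·A = -107.9·510.7 = -55100 N = -55.1 kN.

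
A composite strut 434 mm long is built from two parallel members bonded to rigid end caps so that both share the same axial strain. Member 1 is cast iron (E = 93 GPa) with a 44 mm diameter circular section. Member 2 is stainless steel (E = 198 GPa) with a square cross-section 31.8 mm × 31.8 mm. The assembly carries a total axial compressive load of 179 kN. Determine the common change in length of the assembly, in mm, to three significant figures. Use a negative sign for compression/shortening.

A_1 = 1521 mm².
A_2 = 1011 mm².
Equal strain + equilibrium ⇒ each member carries load in proportion to AE: A₁E₁ = 141400000 N, A₂E₂ = 200200000 N, ΣAE = 341600000 N.
δ = PL/ΣAE = -179000·434/341600000 = -0.2274 mm.

-0.227 mm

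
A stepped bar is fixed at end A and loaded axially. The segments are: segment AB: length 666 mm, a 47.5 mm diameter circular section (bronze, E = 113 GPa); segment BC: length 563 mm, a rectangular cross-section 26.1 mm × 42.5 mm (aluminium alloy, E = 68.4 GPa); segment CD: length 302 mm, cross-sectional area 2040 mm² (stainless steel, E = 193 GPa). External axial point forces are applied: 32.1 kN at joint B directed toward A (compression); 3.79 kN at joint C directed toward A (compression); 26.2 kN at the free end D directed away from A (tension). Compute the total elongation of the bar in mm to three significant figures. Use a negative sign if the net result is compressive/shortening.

0.154 mm

Internal axial forces (sectioning from the free end, tension +): N_CD = 26.2 kN, N_BC = 22.41 kN, N_AB = -9.69 kN.
A_AB = 1772 mm².
A_BC = 1109 mm².
δ_AB = -9690·666/(1772·113000) = -0.03223 mm
δ_BC = 22410·563/(1109·68400) = 0.1663 mm
δ_CD = 26200·302/(2040·193000) = 0.0201 mm
δ = Σδ_i = 0.1542 mm.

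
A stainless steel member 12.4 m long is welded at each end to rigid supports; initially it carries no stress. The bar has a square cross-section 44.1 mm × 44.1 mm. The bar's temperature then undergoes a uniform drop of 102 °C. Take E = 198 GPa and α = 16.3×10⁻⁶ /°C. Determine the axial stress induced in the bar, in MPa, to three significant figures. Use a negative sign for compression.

329 MPa

Free thermal expansion αLΔT = 16.3e-6 · 12400 · -102 = -20.62 mm.
The walls impose strain ε = −(-20.62)/12400 = 1.6626e-03; σ = Eε = 198000 · 1.6626e-03 = 329.2 MPa.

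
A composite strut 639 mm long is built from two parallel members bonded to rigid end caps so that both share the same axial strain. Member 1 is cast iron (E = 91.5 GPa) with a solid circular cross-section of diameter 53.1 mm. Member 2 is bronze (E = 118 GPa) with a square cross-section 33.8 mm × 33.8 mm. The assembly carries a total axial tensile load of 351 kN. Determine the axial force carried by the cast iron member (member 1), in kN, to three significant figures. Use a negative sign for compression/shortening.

211 kN

A_1 = 2215 mm².
A_2 = 1142 mm².
Equal strain + equilibrium ⇒ each member carries load in proportion to AE: A₁E₁ = 202600000 N, A₂E₂ = 134800000 N, ΣAE = 337400000 N.
F₁ = P·A₁E₁/ΣAE = 351000·202600000/337400000 = 210800 N.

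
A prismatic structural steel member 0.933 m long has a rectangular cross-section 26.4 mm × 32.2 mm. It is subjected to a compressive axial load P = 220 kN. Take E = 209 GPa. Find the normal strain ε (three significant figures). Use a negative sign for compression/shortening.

A = 850.1 mm².
σ = N/A = -258.8 MPa; ε = σ/E = -258.8/209000 = -1.238e-03.

-0.00124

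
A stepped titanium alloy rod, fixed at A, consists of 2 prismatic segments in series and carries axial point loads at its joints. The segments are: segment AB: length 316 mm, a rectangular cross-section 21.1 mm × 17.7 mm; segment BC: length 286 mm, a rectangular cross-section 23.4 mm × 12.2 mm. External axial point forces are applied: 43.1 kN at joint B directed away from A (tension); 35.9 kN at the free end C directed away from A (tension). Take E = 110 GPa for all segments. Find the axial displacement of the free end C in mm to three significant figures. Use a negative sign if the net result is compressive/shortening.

Internal axial forces (sectioning from the free end, tension +): N_BC = 35.9 kN, N_AB = 79 kN.
A_AB = 373.5 mm².
A_BC = 285.5 mm².
δ_AB = 79000·316/(373.5·110000) = 0.6077 mm
δ_BC = 35900·286/(285.5·110000) = 0.327 mm
δ = Σδ_i = 0.9346 mm.

0.935 mm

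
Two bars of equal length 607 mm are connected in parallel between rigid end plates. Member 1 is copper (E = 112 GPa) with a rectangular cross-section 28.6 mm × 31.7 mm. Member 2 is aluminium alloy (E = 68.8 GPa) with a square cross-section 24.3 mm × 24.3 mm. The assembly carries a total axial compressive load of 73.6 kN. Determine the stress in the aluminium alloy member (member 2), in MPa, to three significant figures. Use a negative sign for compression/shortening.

A_1 = 906.6 mm².
A_2 = 590.5 mm².
Equal strain + equilibrium ⇒ each member carries load in proportion to AE: A₁E₁ = 101500000 N, A₂E₂ = 40630000 N, ΣAE = 142200000 N.
σ₂ = P·E₂/ΣAE = -73600·68800/142200000 = -35.62 MPa.

-35.6 MPa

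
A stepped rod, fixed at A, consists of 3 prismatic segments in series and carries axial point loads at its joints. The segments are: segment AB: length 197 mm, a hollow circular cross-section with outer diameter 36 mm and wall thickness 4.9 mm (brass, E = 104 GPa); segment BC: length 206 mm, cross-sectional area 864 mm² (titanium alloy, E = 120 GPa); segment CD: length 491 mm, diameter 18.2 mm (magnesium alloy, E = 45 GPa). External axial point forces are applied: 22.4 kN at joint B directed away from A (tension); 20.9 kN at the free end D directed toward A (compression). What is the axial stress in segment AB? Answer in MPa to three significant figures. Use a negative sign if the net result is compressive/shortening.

Internal axial forces (sectioning from the free end, tension +): N_CD = -20.9 kN, N_BC = -20.9 kN, N_AB = 1.5 kN.
A_AB = 478.7 mm².
σ_AB = N_AB/A_AB = 1500/478.7 = 3.133 MPa.

3.13 MPa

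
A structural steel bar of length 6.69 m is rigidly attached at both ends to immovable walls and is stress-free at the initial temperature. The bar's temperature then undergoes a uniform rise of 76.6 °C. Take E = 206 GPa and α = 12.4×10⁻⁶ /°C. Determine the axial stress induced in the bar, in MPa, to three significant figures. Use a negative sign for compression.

Free thermal expansion αLΔT = 12.4e-6 · 6690 · 76.6 = 6.354 mm.
The walls impose strain ε = −(6.354)/6690 = -9.4984e-04; σ = Eε = 206000 · -9.4984e-04 = -195.7 MPa.

-196 MPa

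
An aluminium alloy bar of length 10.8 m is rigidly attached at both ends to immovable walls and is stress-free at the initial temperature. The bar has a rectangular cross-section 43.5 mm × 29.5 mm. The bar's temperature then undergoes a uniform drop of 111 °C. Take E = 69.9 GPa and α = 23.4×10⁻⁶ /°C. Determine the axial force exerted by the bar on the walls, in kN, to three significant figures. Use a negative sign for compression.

233 kN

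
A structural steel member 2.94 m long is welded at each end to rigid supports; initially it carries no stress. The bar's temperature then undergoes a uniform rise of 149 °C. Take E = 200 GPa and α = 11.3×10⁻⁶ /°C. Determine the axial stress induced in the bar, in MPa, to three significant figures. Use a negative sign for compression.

-337 MPa

Free thermal expansion αLΔT = 11.3e-6 · 2940 · 149 = 4.95 mm.
The walls impose strain ε = −(4.95)/2940 = -1.6837e-03; σ = Eε = 200000 · -1.6837e-03 = -336.7 MPa.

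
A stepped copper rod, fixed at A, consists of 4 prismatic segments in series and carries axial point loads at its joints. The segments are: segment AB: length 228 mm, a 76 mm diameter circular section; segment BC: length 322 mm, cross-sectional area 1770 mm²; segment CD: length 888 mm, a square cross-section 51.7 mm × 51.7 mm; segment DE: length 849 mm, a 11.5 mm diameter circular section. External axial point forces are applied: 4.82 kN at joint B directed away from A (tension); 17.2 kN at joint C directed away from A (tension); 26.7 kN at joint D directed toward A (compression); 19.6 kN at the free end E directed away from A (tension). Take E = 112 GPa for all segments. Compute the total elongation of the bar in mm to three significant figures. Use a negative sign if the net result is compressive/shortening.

1.43 mm

Internal axial forces (sectioning from the free end, tension +): N_DE = 19.6 kN, N_CD = -7.1 kN, N_BC = 10.1 kN, N_AB = 14.92 kN.
A_AB = 4536 mm².
A_CD = 2673 mm².
A_DE = 103.9 mm².
δ_AB = 14920·228/(4536·112000) = 0.006695 mm
δ_BC = 10100·322/(1770·112000) = 0.01641 mm
δ_CD = -7100·888/(2673·112000) = -0.02106 mm
δ_DE = 19600·849/(103.9·112000) = 1.43 mm
δ = Σδ_i = 1.432 mm.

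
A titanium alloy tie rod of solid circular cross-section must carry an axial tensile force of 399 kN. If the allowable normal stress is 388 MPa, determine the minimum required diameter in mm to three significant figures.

Required area A ≥ P/σ_allow = 399000/388 = 1028 mm².
For a solid circular section, d ≥ √(4A/π) = 36.18 mm.

36.2 mm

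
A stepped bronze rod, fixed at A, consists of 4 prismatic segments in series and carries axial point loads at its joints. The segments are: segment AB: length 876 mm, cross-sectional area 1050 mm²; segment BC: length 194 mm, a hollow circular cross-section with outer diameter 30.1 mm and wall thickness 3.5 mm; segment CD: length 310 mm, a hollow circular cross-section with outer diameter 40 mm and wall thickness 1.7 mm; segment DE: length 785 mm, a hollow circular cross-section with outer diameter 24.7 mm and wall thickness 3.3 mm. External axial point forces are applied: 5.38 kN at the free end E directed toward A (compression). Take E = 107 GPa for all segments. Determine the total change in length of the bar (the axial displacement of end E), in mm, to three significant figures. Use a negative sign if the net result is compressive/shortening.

-0.329 mm

Internal axial forces (sectioning from the free end, tension +): N_DE = -5.38 kN, N_CD = -5.38 kN, N_BC = -5.38 kN, N_AB = -5.38 kN.
A_BC = 292.5 mm².
A_CD = 204.5 mm².
A_DE = 221.9 mm².
δ_AB = -5380·876/(1050·107000) = -0.04195 mm
δ_BC = -5380·194/(292.5·107000) = -0.03335 mm
δ_CD = -5380·310/(204.5·107000) = -0.0762 mm
δ_DE = -5380·785/(221.9·107000) = -0.1779 mm
δ = Σδ_i = -0.3294 mm.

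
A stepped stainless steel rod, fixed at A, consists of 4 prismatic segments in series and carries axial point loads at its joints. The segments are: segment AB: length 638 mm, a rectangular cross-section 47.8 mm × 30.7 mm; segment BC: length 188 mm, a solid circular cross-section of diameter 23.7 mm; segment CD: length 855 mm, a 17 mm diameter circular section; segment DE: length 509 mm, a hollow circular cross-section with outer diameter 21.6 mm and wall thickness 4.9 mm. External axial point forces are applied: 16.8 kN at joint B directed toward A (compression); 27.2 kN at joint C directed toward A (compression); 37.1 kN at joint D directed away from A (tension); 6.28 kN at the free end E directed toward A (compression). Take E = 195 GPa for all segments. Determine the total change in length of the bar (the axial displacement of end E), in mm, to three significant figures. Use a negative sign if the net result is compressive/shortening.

0.510 mm

Internal axial forces (sectioning from the free end, tension +): N_DE = -6.28 kN, N_CD = 30.82 kN, N_BC = 3.62 kN, N_AB = -13.18 kN.
A_AB = 1467 mm².
A_BC = 441.2 mm².
A_CD = 227 mm².
A_DE = 257.1 mm².
δ_AB = -13180·638/(1467·195000) = -0.02939 mm
δ_BC = 3620·188/(441.2·195000) = 0.007911 mm
δ_CD = 30820·855/(227·195000) = 0.5954 mm
δ_DE = -6280·509/(257.1·195000) = -0.06376 mm
δ = Σδ_i = 0.5101 mm.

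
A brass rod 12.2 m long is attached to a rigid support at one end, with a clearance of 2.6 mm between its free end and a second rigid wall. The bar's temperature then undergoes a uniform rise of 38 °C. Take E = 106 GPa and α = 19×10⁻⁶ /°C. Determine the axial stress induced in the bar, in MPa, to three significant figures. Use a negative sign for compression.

-53.9 MPa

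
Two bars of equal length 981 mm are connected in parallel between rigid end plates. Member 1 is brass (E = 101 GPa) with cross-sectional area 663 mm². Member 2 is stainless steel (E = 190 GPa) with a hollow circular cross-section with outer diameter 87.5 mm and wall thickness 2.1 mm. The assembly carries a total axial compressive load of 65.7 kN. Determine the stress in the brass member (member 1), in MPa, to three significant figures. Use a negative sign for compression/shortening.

-38.1 MPa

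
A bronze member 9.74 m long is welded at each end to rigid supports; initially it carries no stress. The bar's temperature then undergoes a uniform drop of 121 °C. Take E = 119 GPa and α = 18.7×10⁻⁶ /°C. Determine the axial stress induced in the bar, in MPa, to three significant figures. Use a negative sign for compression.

Free thermal expansion αLΔT = 18.7e-6 · 9740 · -121 = -22.04 mm.
The walls impose strain ε = −(-22.04)/9740 = 2.2627e-03; σ = Eε = 119000 · 2.2627e-03 = 269.3 MPa.

269 MPa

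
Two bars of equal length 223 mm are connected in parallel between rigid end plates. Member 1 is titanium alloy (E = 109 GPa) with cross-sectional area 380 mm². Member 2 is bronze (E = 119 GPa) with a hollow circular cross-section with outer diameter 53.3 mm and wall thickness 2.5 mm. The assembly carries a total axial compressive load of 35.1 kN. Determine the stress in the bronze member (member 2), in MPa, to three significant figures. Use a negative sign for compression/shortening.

-47.0 MPa

A_2 = 399 mm².
Equal strain + equilibrium ⇒ each member carries load in proportion to AE: A₁E₁ = 41420000 N, A₂E₂ = 47480000 N, ΣAE = 88900000 N.
σ₂ = P·E₂/ΣAE = -35100·119000/88900000 = -46.98 MPa.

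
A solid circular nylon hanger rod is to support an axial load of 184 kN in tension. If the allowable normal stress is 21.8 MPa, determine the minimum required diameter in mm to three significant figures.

Required area A ≥ P/σ_allow = 184000/21.8 = 8440 mm².
For a solid circular section, d ≥ √(4A/π) = 103.7 mm.

104 mm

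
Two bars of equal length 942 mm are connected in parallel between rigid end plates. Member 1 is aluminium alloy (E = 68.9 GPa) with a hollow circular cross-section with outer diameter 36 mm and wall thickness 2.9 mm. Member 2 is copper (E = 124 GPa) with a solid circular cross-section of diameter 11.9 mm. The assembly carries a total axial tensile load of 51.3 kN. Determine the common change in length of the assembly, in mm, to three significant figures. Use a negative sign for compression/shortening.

1.40 mm

A_1 = 301.6 mm².
A_2 = 111.2 mm².
Equal strain + equilibrium ⇒ each member carries load in proportion to AE: A₁E₁ = 20780000 N, A₂E₂ = 13790000 N, ΣAE = 34570000 N.
δ = PL/ΣAE = 51300·942/34570000 = 1.398 mm.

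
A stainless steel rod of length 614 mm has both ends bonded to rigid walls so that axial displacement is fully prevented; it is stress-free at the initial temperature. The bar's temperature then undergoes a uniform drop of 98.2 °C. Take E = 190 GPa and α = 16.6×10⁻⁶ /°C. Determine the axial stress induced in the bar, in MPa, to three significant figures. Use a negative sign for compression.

Free thermal expansion αLΔT = 16.6e-6 · 614 · -98.2 = -1.001 mm.
The walls impose strain ε = −(-1.001)/614 = 1.6301e-03; σ = Eε = 190000 · 1.6301e-03 = 309.7 MPa.

310 MPa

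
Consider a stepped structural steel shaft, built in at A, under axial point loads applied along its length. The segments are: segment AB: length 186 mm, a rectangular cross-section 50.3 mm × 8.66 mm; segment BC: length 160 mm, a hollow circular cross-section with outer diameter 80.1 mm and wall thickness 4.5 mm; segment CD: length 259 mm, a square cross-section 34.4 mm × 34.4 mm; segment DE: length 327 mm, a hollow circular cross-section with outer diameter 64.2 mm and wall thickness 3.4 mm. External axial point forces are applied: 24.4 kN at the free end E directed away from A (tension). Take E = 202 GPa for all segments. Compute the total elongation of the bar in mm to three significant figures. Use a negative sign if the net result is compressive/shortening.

Internal axial forces (sectioning from the free end, tension +): N_DE = 24.4 kN, N_CD = 24.4 kN, N_BC = 24.4 kN, N_AB = 24.4 kN.
A_AB = 435.6 mm².
A_BC = 1069 mm².
A_CD = 1183 mm².
A_DE = 649.4 mm².
δ_AB = 24400·186/(435.6·202000) = 0.05158 mm
δ_BC = 24400·160/(1069·202000) = 0.01808 mm
δ_CD = 24400·259/(1183·202000) = 0.02644 mm
δ_DE = 24400·327/(649.4·202000) = 0.06082 mm
δ = Σδ_i = 0.1569 mm.

0.157 mm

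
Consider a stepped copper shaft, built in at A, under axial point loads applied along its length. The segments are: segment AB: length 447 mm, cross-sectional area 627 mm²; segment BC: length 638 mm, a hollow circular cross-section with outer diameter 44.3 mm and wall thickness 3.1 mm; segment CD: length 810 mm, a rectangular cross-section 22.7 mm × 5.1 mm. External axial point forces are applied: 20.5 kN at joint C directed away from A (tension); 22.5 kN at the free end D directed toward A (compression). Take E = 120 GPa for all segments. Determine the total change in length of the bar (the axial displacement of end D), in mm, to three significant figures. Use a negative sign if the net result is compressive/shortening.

Internal axial forces (sectioning from the free end, tension +): N_CD = -22.5 kN, N_BC = -2 kN, N_AB = -2 kN.
A_BC = 401.2 mm².
A_CD = 115.8 mm².
δ_AB = -2000·447/(627·120000) = -0.01188 mm
δ_BC = -2000·638/(401.2·120000) = -0.0265 mm
δ_CD = -22500·810/(115.8·120000) = -1.312 mm
δ = Σδ_i = -1.35 mm.

-1.35 mm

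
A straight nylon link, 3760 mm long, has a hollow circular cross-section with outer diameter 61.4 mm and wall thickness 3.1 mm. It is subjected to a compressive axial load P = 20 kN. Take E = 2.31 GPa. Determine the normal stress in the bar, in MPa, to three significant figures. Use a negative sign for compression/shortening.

-35.2 MPa

A = 567.8 mm².
σ = N/A = -20000/567.8 = -35.22 MPa.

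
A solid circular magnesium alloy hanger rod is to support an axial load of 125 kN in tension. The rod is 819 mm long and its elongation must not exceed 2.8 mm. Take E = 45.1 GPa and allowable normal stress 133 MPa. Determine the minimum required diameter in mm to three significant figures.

Required area A ≥ P/σ_allow = 125000/133 = 939.8 mm².
For a solid circular section, d ≥ √(4A/π) = 34.59 mm.
Elongation limit: A ≥ PL/(Eδ_allow) = 125000·819/(45100·2.8) = 810.7 mm² ⇒ d ≥ 32.13 mm.
The stress limit governs.

34.6 mm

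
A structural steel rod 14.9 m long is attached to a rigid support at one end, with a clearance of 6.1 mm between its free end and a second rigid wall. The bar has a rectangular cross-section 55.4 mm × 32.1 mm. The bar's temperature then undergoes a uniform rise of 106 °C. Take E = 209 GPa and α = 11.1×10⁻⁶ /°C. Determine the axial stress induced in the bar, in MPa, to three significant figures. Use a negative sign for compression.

Free thermal expansion αLΔT = 11.1e-6 · 14900 · 106 = 17.53 mm.
The walls engage after the gap closes; constrained expansion = 17.53 − 6.1 = 11.43 mm.
The walls impose strain ε = −(11.43)/14900 = -7.6720e-04; σ = Eε = 209000 · -7.6720e-04 = -160.3 MPa.

-160 MPa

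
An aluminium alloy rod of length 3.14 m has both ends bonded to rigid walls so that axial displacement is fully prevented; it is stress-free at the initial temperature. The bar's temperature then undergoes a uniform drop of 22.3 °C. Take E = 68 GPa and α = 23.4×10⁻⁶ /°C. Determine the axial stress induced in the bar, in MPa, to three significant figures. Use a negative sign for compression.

35.5 MPa

Free thermal expansion αLΔT = 23.4e-6 · 3140 · -22.3 = -1.639 mm.
The walls impose strain ε = −(-1.639)/3140 = 5.2182e-04; σ = Eε = 68000 · 5.2182e-04 = 35.48 MPa.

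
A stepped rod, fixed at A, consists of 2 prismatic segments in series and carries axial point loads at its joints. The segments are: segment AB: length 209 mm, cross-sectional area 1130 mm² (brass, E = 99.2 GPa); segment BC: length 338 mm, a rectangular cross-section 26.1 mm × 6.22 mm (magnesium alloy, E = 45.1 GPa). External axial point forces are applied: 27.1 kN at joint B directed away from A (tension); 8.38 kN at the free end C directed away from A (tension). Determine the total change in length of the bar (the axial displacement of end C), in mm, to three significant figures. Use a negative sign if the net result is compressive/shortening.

Internal axial forces (sectioning from the free end, tension +): N_BC = 8.38 kN, N_AB = 35.48 kN.
A_BC = 162.3 mm².
δ_AB = 35480·209/(1130·99200) = 0.06615 mm
δ_BC = 8380·338/(162.3·45100) = 0.3869 mm
δ = Σδ_i = 0.453 mm.

0.453 mm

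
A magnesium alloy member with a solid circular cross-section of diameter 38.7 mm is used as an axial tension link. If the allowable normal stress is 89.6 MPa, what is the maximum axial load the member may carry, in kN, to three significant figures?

A = 1176 mm².
P_max = σ_allow · A = 89.6 · 1176 = 105400 N = 105.4 kN.

105 kN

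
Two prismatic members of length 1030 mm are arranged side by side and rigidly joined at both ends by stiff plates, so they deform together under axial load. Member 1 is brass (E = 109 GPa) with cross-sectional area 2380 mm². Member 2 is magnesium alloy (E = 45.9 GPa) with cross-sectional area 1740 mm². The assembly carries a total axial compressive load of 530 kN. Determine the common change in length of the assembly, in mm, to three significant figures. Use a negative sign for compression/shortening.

-1.61 mm

Equal strain + equilibrium ⇒ each member carries load in proportion to AE: A₁E₁ = 259400000 N, A₂E₂ = 79870000 N, ΣAE = 339300000 N.
δ = PL/ΣAE = -530000·1030/339300000 = -1.609 mm.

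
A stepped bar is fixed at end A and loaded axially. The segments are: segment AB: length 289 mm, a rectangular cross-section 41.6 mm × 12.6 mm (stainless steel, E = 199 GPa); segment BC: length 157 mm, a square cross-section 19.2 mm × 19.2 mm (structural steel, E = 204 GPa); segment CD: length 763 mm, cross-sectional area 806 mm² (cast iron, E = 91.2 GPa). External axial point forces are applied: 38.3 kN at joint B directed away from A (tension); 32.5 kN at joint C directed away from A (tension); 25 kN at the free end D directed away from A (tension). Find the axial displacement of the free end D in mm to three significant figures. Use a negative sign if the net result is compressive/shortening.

0.645 mm

Internal axial forces (sectioning from the free end, tension +): N_CD = 25 kN, N_BC = 57.5 kN, N_AB = 95.8 kN.
A_AB = 524.2 mm².
A_BC = 368.6 mm².
δ_AB = 95800·289/(524.2·199000) = 0.2654 mm
δ_BC = 57500·157/(368.6·204000) = 0.12 mm
δ_CD = 25000·763/(806·91200) = 0.2595 mm
δ = Σδ_i = 0.645 mm.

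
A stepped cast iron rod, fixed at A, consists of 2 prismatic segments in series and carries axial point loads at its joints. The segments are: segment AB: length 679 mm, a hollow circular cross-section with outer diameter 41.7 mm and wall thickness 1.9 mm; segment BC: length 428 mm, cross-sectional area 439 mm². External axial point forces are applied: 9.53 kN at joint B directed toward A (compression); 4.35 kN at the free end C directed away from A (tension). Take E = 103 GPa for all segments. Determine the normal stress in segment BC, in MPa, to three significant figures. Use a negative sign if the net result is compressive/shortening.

9.91 MPa

Internal axial forces (sectioning from the free end, tension +): N_BC = 4.35 kN, N_AB = -5.18 kN.
σ_BC = N_BC/A_BC = 4350/439 = 9.909 MPa.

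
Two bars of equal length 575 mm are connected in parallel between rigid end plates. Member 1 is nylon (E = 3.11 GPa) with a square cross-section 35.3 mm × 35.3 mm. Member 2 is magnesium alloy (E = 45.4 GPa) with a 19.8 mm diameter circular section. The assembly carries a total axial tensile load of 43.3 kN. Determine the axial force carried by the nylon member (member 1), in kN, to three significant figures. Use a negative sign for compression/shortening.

A_1 = 1246 mm².
A_2 = 307.9 mm².
Equal strain + equilibrium ⇒ each member carries load in proportion to AE: A₁E₁ = 3875000 N, A₂E₂ = 13980000 N, ΣAE = 17850000 N.
F₁ = P·A₁E₁/ΣAE = 43300·3875000/17850000 = 9398 N.

9.40 kN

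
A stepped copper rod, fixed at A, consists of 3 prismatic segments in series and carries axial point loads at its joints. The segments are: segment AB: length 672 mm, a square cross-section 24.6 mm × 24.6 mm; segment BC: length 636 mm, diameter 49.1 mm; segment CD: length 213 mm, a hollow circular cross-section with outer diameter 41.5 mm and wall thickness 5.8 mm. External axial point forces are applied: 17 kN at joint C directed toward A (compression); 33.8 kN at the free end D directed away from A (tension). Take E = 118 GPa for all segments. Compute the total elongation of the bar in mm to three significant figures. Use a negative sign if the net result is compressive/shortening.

0.300 mm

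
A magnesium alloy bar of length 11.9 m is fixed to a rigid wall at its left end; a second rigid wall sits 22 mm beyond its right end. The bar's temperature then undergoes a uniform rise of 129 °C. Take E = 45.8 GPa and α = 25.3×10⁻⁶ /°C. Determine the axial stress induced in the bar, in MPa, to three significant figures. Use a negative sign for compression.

-64.8 MPa

Free thermal expansion αLΔT = 25.3e-6 · 11900 · 129 = 38.84 mm.
The walls engage after the gap closes; constrained expansion = 38.84 − 22 = 16.84 mm.
The walls impose strain ε = −(16.84)/11900 = -1.4150e-03; σ = Eε = 45800 · -1.4150e-03 = -64.81 MPa.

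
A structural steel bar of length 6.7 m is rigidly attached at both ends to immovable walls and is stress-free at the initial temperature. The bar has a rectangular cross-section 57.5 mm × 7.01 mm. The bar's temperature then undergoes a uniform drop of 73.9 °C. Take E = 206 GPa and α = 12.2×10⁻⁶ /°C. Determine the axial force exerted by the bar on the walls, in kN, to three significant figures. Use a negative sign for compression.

74.9 kN

Free thermal expansion αLΔT = 12.2e-6 · 6700 · -73.9 = -6.041 mm.
The walls impose strain ε = −(-6.041)/6700 = 9.0158e-04; σ = Eε = 206000 · 9.0158e-04 = 185.7 MPa.
Wall reaction R = σ·A = 185.7·403.1 = 74860 N = 74.86 kN.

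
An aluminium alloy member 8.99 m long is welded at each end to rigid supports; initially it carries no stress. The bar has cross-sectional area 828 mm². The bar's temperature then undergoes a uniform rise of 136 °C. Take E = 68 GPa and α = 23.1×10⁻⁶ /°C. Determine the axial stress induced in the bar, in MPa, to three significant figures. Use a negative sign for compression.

-214 MPa

Free thermal expansion αLΔT = 23.1e-6 · 8990 · 136 = 28.24 mm.
The walls impose strain ε = −(28.24)/8990 = -3.1416e-03; σ = Eε = 68000 · -3.1416e-03 = -213.6 MPa.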